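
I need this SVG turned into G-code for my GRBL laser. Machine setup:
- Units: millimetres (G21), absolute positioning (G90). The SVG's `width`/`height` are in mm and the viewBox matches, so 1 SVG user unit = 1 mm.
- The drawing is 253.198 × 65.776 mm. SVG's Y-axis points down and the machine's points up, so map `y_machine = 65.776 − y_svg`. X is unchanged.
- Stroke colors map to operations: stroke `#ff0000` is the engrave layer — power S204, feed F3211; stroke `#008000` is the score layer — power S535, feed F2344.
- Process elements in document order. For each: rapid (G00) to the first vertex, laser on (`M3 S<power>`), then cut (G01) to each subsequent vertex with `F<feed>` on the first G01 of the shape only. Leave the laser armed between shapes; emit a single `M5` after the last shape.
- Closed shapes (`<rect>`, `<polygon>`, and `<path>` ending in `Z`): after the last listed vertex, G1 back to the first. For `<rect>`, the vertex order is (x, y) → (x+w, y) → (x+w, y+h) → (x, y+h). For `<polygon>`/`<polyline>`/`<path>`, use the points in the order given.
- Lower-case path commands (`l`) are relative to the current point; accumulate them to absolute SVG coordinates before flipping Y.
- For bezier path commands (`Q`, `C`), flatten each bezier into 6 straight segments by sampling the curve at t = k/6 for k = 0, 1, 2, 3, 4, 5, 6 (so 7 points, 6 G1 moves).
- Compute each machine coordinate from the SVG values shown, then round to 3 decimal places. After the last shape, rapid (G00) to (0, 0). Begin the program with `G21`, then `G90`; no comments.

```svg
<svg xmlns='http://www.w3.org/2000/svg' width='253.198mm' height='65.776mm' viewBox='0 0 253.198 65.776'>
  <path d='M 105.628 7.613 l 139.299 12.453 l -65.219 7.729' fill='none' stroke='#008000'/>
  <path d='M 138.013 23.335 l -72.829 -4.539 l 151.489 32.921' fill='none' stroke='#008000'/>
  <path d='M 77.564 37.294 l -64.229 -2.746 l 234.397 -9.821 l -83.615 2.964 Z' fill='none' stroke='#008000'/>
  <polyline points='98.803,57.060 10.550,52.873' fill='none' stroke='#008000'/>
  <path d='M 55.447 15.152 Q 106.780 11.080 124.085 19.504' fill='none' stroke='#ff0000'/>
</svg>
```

G21
G90
G00 X105.628 Y58.163
M3 S535
G01 X244.927 Y45.710 F2344
G01 X179.708 Y37.981
G00 X138.013 Y42.441
M3 S535
G01 X65.184 Y46.980 F2344
G01 X216.673 Y14.059
G00 X77.564 Y28.482
M3 S535
G01 X13.335 Y31.228 F2344
G01 X247.732 Y41.049
G01 X164.117 Y38.085
G01 X77.564 Y28.482
G00 X98.803 Y8.716
M3 S535
G01 X10.550 Y12.903 F2344
G00 X55.447 Y50.624
M3 S204
G01 X71.613 Y51.634 F3211
G01 X85.888 Y51.950
G01 X98.273 Y51.572
G01 X108.767 Y50.500
G01 X117.371 Y48.733
G01 X124.085 Y46.272
M5
G00 X0.000 Y0.000

Since the viewBox matches the mm dimensions, user units are millimetres directly. The only transform is the Y-flip y_m = 65.776 − y_svg.

Shape 1 is a open polyline drawn with `<path>`. Its stroke #008000 means score at S535, F2344. After flipping Y the toolpath is (105.628,58.163) → (244.927,45.710) → (179.708,37.981).

Shape 2 is a open polyline drawn with `<path>`. Its stroke #008000 means score at S535, F2344. After flipping Y the toolpath is (138.013,42.441) → (65.184,46.980) → (216.673,14.059).

Shape 3 is a closed polygon drawn with `<path>`. Its stroke #008000 means score at S535, F2344. After flipping Y the toolpath is (77.564,28.482) → (13.335,31.228) → (247.732,41.049) → (164.117,38.085) → (77.564,28.482), returning to the start.

Shape 4 is a line segment drawn with `<polyline>`. Its stroke #008000 means score at S535, F2344. After flipping Y the toolpath is (98.803,8.716) → (10.550,12.903).

Shape 5 is a quadratic bezier drawn with `<path>`. Its stroke #ff0000 means engrave at S204, F3211. After flipping Y the toolpath is (55.447,50.624) → (71.613,51.634) → (85.888,51.950) → (98.273,51.572) → (108.767,50.500) → (117.371,48.733) → (124.085,46.272).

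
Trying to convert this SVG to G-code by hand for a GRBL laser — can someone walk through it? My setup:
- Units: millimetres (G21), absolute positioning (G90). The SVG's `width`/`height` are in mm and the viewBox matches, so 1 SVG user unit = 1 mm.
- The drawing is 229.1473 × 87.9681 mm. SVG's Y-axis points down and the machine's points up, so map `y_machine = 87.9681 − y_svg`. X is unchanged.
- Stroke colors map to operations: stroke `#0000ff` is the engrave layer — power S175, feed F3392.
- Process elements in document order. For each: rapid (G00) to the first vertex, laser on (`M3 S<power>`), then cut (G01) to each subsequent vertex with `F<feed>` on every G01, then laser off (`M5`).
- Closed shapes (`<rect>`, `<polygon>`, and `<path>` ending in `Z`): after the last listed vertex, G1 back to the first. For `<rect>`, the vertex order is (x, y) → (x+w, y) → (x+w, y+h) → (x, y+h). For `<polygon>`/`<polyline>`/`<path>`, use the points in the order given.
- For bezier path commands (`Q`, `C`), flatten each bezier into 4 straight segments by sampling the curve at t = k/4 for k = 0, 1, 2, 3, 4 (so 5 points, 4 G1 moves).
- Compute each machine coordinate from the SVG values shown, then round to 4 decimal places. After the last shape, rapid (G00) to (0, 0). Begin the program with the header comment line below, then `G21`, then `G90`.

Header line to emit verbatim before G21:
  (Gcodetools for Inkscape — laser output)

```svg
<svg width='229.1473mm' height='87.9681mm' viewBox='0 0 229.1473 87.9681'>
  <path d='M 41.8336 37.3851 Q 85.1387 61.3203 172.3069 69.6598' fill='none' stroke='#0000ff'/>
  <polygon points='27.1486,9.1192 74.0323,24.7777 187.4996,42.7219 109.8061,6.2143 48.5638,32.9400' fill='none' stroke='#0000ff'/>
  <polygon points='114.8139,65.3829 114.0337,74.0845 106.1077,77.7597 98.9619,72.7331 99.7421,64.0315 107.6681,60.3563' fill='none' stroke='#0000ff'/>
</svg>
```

1 u = 1 mm; y_m = 87.9681 − y.

[1] `<path>` quadratic bezier, #0000ff→engrave S175 F3392: (41.8336,50.5830) → (66.2276,39.5901) → (96.1045,30.5467) → (131.4642,23.4528) → (172.3069,18.3083)

[2] `<polygon>` closed polygon, #0000ff→engrave S175 F3392: (27.1486,78.8489) → (74.0323,63.1904) → (187.4996,45.2462) → (109.8061,81.7538) → (48.5638,55.0281) → (27.1486,78.8489) (closed)

[3] `<polygon>` regular polygon, #0000ff→engrave S175 F3392: (114.8139,22.5852) → (114.0337,13.8836) → (106.1077,10.2084) → (98.9619,15.2350) → (99.7421,23.9366) → (107.6681,27.6118) → (114.8139,22.5852) (closed)

(Gcodetools for Inkscape — laser output)
G21
G90
G00 X41.8336 Y50.5830
M3 S175
G01 X66.2276 Y39.5901 F3392
G01 X96.1045 Y30.5467 F3392
G01 X131.4642 Y23.4528 F3392
G01 X172.3069 Y18.3083 F3392
M5
G00 X27.1486 Y78.8489
M3 S175
G01 X74.0323 Y63.1904 F3392
G01 X187.4996 Y45.2462 F3392
G01 X109.8061 Y81.7538 F3392
G01 X48.5638 Y55.0281 F3392
G01 X27.1486 Y78.8489 F3392
M5
G00 X114.8139 Y22.5852
M3 S175
G01 X114.0337 Y13.8836 F3392
G01 X106.1077 Y10.2084 F3392
G01 X98.9619 Y15.2350 F3392
G01 X99.7421 Y23.9366 F3392
G01 X107.6681 Y27.6118 F3392
G01 X114.8139 Y22.5852 F3392
M5
G00 X0.0000 Y0.0000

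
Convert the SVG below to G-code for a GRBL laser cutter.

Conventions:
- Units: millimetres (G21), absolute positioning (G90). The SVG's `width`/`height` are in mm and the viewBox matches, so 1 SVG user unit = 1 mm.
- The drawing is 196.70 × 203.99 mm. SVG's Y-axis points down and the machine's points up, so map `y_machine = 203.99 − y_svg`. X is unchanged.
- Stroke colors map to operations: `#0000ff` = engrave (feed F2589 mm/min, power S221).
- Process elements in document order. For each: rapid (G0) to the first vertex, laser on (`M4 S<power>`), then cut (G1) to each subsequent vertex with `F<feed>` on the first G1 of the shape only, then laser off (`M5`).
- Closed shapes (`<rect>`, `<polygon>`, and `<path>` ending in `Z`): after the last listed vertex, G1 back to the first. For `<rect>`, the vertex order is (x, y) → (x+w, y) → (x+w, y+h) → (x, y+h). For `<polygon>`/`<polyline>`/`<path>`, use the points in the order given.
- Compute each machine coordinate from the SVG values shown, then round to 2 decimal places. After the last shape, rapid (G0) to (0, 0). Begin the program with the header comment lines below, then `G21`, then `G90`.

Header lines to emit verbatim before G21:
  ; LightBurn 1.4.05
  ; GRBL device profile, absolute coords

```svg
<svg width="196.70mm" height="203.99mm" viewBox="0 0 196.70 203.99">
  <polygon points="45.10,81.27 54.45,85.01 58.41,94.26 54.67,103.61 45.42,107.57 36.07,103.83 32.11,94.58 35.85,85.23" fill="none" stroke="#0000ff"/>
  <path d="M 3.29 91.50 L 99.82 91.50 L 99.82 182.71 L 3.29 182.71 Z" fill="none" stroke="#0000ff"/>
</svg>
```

Since the viewBox matches the mm dimensions, user units are millimetres directly. The only transform is the Y-flip y_m = 203.99 − y_svg.

Shape 1 is a regular polygon drawn with `<polygon>`. Its stroke #0000ff means engrave at S221, F2589. After flipping Y the toolpath is (45.10,122.72) → (54.45,118.98) → (58.41,109.73) → (54.67,100.38) → (45.42,96.42) → (36.07,100.16) → (32.11,109.41) → (35.85,118.76) → (45.10,122.72), returning to the start.

Shape 2 is a rectangle drawn with `<path>`. Its stroke #0000ff means engrave at S221, F2589. After flipping Y the toolpath is (3.29,112.49) → (99.82,112.49) → (99.82,21.28) → (3.29,21.28) → (3.29,112.49), returning to the start.

; LightBurn 1.4.05
; GRBL device profile, absolute coords
G21
G90
G0 X45.10 Y122.72
M4 S221
G1 X54.45 Y118.98 F2589
G1 X58.41 Y109.73
G1 X54.67 Y100.38
G1 X45.42 Y96.42
G1 X36.07 Y100.16
G1 X32.11 Y109.41
G1 X35.85 Y118.76
G1 X45.10 Y122.72
M5
G0 X3.29 Y112.49
M4 S221
G1 X99.82 Y112.49 F2589
G1 X99.82 Y21.28
G1 X3.29 Y21.28
G1 X3.29 Y112.49
M5
G0 X0.00 Y0.00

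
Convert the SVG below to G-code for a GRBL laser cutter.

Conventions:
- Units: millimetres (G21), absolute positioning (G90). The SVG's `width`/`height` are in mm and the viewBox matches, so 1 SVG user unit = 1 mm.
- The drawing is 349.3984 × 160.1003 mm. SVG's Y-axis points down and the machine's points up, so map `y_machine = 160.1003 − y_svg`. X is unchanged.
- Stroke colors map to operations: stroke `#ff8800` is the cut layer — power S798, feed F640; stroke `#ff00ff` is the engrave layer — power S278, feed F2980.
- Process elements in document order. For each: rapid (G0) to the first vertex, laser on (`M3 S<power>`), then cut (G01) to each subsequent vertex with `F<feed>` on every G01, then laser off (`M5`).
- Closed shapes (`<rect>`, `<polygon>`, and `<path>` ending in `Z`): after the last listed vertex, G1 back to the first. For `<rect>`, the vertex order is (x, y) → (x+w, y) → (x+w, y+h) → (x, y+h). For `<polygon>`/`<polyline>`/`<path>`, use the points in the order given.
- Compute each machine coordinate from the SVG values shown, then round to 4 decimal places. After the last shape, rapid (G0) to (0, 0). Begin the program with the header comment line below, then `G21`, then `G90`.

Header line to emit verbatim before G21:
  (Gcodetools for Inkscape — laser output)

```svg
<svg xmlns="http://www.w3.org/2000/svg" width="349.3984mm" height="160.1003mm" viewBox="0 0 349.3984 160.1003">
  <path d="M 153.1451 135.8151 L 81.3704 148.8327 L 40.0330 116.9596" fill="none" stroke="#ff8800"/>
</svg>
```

1 u = 1 mm; y_m = 160.1003 − y.

[1] `<path>` open polyline, #ff8800→cut S798 F640: (153.1451,24.2852) → (81.3704,11.2676) → (40.0330,43.1407)

(Gcodetools for Inkscape — laser output)
G21
G90
G0 X153.1451 Y24.2852
M3 S798
G01 X81.3704 Y11.2676 F640
G01 X40.0330 Y43.1407 F640
M5
G0 X0.0000 Y0.0000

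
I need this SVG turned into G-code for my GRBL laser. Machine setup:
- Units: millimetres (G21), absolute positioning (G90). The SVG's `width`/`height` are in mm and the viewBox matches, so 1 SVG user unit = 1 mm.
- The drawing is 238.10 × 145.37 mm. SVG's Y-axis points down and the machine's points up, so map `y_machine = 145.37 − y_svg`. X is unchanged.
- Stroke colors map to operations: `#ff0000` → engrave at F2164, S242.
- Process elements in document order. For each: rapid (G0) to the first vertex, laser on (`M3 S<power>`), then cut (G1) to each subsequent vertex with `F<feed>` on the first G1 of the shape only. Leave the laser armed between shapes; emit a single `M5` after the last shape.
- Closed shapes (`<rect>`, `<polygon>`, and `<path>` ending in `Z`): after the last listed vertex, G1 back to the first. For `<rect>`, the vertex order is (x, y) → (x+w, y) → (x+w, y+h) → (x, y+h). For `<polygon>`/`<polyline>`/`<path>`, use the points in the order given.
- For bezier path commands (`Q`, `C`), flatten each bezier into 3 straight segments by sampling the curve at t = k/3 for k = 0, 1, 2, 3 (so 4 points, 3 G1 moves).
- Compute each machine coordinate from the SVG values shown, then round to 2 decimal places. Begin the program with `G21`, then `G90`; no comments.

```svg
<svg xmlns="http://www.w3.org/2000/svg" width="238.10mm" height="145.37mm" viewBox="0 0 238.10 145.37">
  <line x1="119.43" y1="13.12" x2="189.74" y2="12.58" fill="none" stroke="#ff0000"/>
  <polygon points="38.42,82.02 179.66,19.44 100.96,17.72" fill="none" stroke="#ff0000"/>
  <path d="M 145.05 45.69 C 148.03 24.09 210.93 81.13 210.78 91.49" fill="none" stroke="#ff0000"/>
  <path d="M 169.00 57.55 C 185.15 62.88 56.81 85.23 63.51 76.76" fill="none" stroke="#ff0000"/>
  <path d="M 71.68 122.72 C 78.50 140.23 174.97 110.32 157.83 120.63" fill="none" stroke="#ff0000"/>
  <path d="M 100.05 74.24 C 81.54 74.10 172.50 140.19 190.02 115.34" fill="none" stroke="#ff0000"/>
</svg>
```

viewBox `0 0 238.10 145.37` with mm width/height → 1 unit = 1 mm. Flip: y_m = 145.37 − y_svg.

**Shape 1** — `<line>` line segment, stroke `#ff0000` → engrave (S242, F2164). Machine vertices: (119.43,132.25) → (189.74,132.79). Open path.

**Shape 2** — `<polygon>` closed polygon, stroke `#ff0000` → engrave (S242, F2164). Machine vertices: (38.42,63.35) → (179.66,125.93) → (100.96,127.65) → (38.42,63.35). Closed: final G1 returns to the first vertex.

**Shape 3** — `<path>` cubic bezier, stroke `#ff0000` → engrave (S242, F2164). Control points (SVG): P0=(145.05,45.69), P1=(148.03,24.09), P2=(210.93,81.13), P3=(210.78,91.49); sampled at t=k/3. Machine vertices: (145.05,99.68) → (163.45,99.71) → (194.47,75.16) → (210.78,53.88). Open path.

**Shape 4** — `<path>` cubic bezier, stroke `#ff0000` → engrave (S242, F2164). Control points (SVG): P0=(169.00,57.55), P1=(185.15,62.88), P2=(56.81,85.23), P3=(63.51,76.76); sampled at t=k/3. Machine vertices: (169.00,87.82) → (147.34,78.59) → (91.47,68.64) → (63.51,68.61). Open path.

**Shape 5** — `<path>` cubic bezier, stroke `#ff0000` → engrave (S242, F2164). Control points (SVG): P0=(71.68,122.72), P1=(78.50,140.23), P2=(174.97,110.32), P3=(157.83,120.63); sampled at t=k/3. Machine vertices: (71.68,22.65) → (100.86,17.70) → (144.63,24.89) → (157.83,24.74). Open path.

**Shape 6** — `<path>` cubic bezier, stroke `#ff0000` → engrave (S242, F2164). Control points (SVG): P0=(100.05,74.24), P1=(81.54,74.10), P2=(172.50,140.19), P3=(190.02,115.34); sampled at t=k/3. Machine vertices: (100.05,71.13) → (111.26,55.01) → (154.79,29.67) → (190.02,30.03). Open path.

G21
G90
G0 X119.43 Y132.25
M3 S242
G1 X189.74 Y132.79 F2164
G0 X38.42 Y63.35
M3 S242
G1 X179.66 Y125.93 F2164
G1 X100.96 Y127.65
G1 X38.42 Y63.35
G0 X145.05 Y99.68
M3 S242
G1 X163.45 Y99.71 F2164
G1 X194.47 Y75.16
G1 X210.78 Y53.88
G0 X169.00 Y87.82
M3 S242
G1 X147.34 Y78.59 F2164
G1 X91.47 Y68.64
G1 X63.51 Y68.61
G0 X71.68 Y22.65
M3 S242
G1 X100.86 Y17.70 F2164
G1 X144.63 Y24.89
G1 X157.83 Y24.74
G0 X100.05 Y71.13
M3 S242
G1 X111.26 Y55.01 F2164
G1 X154.79 Y29.67
G1 X190.02 Y30.03
M5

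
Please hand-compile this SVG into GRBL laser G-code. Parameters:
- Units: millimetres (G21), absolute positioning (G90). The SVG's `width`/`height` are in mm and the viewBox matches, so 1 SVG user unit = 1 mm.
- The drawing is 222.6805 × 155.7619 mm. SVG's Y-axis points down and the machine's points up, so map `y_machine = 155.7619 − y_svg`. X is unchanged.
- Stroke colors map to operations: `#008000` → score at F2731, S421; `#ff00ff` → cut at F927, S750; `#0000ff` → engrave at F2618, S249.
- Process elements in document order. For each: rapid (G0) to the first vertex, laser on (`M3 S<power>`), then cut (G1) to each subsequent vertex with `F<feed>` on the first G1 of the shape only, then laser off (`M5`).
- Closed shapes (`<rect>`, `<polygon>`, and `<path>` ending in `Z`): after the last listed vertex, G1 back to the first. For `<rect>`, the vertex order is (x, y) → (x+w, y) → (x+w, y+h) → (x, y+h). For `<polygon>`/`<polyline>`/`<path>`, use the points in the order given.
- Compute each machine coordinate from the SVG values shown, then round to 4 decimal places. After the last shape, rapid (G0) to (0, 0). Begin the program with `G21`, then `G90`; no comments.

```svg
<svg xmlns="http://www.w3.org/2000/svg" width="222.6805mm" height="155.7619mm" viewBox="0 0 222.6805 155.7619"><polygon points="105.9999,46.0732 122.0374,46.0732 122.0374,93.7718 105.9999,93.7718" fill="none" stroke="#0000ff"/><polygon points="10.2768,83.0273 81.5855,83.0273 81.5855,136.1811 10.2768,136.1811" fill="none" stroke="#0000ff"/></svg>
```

1 u = 1 mm; y_m = 155.7619 − y.

[1] `<polygon>` rectangle, #0000ff→engrave S249 F2618: (105.9999,109.6887) → (122.0374,109.6887) → (122.0374,61.9901) → (105.9999,61.9901) → (105.9999,109.6887) (closed)

[2] `<polygon>` rectangle, #0000ff→engrave S249 F2618: (10.2768,72.7346) → (81.5855,72.7346) → (81.5855,19.5808) → (10.2768,19.5808) → (10.2768,72.7346) (closed)

G21
G90
G0 X105.9999 Y109.6887
M3 S249
G1 X122.0374 Y109.6887 F2618
G1 X122.0374 Y61.9901
G1 X105.9999 Y61.9901
G1 X105.9999 Y109.6887
M5
G0 X10.2768 Y72.7346
M3 S249
G1 X81.5855 Y72.7346 F2618
G1 X81.5855 Y19.5808
G1 X10.2768 Y19.5808
G1 X10.2768 Y72.7346
M5
G0 X0.0000 Y0.0000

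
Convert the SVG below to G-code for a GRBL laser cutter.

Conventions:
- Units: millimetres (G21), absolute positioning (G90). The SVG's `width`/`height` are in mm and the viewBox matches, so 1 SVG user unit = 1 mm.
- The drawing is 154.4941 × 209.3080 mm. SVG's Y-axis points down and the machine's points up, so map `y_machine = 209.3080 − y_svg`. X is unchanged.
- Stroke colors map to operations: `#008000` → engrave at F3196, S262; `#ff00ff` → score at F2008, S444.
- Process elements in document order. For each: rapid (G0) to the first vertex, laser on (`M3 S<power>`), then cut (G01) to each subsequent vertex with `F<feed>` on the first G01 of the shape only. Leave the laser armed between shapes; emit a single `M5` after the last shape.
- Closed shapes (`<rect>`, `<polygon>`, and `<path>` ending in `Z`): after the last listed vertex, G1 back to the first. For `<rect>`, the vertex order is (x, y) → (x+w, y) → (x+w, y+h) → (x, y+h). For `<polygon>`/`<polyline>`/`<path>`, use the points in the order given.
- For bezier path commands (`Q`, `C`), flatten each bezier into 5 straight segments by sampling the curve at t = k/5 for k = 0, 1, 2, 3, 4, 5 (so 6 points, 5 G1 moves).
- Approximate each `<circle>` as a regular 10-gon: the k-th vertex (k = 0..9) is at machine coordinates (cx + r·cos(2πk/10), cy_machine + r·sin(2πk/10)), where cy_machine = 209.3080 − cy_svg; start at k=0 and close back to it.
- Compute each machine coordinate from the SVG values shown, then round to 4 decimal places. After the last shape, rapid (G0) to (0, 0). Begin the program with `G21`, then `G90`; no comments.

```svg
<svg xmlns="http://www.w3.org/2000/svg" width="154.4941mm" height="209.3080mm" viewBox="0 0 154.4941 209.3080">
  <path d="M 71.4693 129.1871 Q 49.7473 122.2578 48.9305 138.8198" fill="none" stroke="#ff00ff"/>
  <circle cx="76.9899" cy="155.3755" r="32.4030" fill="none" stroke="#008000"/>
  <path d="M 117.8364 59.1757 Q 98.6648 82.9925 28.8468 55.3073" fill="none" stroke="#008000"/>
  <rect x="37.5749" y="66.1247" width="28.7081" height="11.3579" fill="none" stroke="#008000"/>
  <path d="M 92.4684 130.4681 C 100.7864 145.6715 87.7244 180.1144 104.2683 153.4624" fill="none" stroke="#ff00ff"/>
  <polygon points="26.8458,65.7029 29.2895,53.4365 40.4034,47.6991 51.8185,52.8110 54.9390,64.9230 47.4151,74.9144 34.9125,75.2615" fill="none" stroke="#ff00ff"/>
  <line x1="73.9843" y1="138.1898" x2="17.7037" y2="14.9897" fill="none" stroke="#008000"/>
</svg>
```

G21
G90
G0 X71.4693 Y80.1209
M3 S444
G01 X63.6167 Y81.9530 F2008
G01 X57.4365 Y81.9057
G01 X52.9288 Y79.9792
G01 X50.0934 Y76.1733
G01 X48.9305 Y70.4882
G0 X109.3929 Y53.9325
M3 S262
G01 X103.2045 Y72.9785 F3196
G01 X87.0030 Y84.7496
G01 X66.9768 Y84.7496
G01 X50.7753 Y72.9785
G01 X44.5869 Y53.9325
G01 X50.7753 Y34.8865
G01 X66.9768 Y23.1154
G01 X87.0030 Y23.1154
G01 X103.2045 Y34.8865
G01 X109.3929 Y53.9325
G0 X117.8364 Y150.1323
M3 S262
G01 X108.1419 Y142.6657 F3196
G01 X94.3957 Y139.3192
G01 X76.5978 Y140.0929
G01 X54.7481 Y144.9867
G01 X28.8468 Y154.0007
G0 X37.5749 Y143.1833
M3 S262
G01 X66.2830 Y143.1833 F3196
G01 X66.2830 Y131.8254
G01 X37.5749 Y131.8254
G01 X37.5749 Y143.1833
G0 X92.4684 Y78.8399
M3 S444
G01 X95.3015 Y68.0518 F2008
G01 X95.4507 Y56.5023
G01 X95.3634 Y48.0474
G01 X97.4868 Y46.5431
G01 X104.2683 Y55.8456
G0 X26.8458 Y143.6051
M3 S444
G01 X29.2895 Y155.8715 F2008
G01 X40.4034 Y161.6089
G01 X51.8185 Y156.4970
G01 X54.9390 Y144.3850
G01 X47.4151 Y134.3936
G01 X34.9125 Y134.0465
G01 X26.8458 Y143.6051
G0 X73.9843 Y71.1182
M3 S262
G01 X17.7037 Y194.3183 F3196
M5
G0 X0.0000 Y0.0000

viewBox `0 0 154.4941 209.3080` with mm width/height → 1 unit = 1 mm. Flip: y_m = 209.3080 − y_svg.

**Shape 1** — `<path>` quadratic bezier, stroke `#ff00ff` → score (S444, F2008). Control points (SVG): P0=(71.4693,129.1871), P1=(49.7473,122.2578), P2=(48.9305,138.8198); sampled at t=k/5. Machine vertices: (71.4693,80.1209) → (63.6167,81.9530) → (57.4365,81.9057) → (52.9288,79.9792) → (50.0934,76.1733) → (48.9305,70.4882). Open path.

**Shape 2** — `<circle>` circle, stroke `#008000` → engrave (S262, F3196). Machine vertices: (109.3929,53.9325) → (103.2045,72.9785) → (87.0030,84.7496) → (66.9768,84.7496) → (50.7753,72.9785) → (44.5869,53.9325) → (50.7753,34.8865) → (66.9768,23.1154) → (87.0030,23.1154) → (103.2045,34.8865) → (109.3929,53.9325). Closed: final G1 returns to the first vertex.

**Shape 3** — `<path>` quadratic bezier, stroke `#008000` → engrave (S262, F3196). Control points (SVG): P0=(117.8364,59.1757), P1=(98.6648,82.9925), P2=(28.8468,55.3073); sampled at t=k/5. Machine vertices: (117.8364,150.1323) → (108.1419,142.6657) → (94.3957,139.3192) → (76.5978,140.0929) → (54.7481,144.9867) → (28.8468,154.0007). Open path.

**Shape 4** — `<rect>` rectangle, stroke `#008000` → engrave (S262, F3196). Machine vertices: (37.5749,143.1833) → (66.2830,143.1833) → (66.2830,131.8254) → (37.5749,131.8254) → (37.5749,143.1833). Closed: final G1 returns to the first vertex.

**Shape 5** — `<path>` cubic bezier, stroke `#ff00ff` → score (S444, F2008). Control points (SVG): P0=(92.4684,130.4681), P1=(100.7864,145.6715), P2=(87.7244,180.1144), P3=(104.2683,153.4624); sampled at t=k/5. Machine vertices: (92.4684,78.8399) → (95.3015,68.0518) → (95.4507,56.5023) → (95.3634,48.0474) → (97.4868,46.5431) → (104.2683,55.8456). Open path.

**Shape 6** — `<polygon>` regular polygon, stroke `#ff00ff` → score (S444, F2008). Machine vertices: (26.8458,143.6051) → (29.2895,155.8715) → (40.4034,161.6089) → (51.8185,156.4970) → (54.9390,144.3850) → (47.4151,134.3936) → (34.9125,134.0465) → (26.8458,143.6051). Closed: final G1 returns to the first vertex.

**Shape 7** — `<line>` line segment, stroke `#008000` → engrave (S262, F3196). Machine vertices: (73.9843,71.1182) → (17.7037,194.3183). Open path.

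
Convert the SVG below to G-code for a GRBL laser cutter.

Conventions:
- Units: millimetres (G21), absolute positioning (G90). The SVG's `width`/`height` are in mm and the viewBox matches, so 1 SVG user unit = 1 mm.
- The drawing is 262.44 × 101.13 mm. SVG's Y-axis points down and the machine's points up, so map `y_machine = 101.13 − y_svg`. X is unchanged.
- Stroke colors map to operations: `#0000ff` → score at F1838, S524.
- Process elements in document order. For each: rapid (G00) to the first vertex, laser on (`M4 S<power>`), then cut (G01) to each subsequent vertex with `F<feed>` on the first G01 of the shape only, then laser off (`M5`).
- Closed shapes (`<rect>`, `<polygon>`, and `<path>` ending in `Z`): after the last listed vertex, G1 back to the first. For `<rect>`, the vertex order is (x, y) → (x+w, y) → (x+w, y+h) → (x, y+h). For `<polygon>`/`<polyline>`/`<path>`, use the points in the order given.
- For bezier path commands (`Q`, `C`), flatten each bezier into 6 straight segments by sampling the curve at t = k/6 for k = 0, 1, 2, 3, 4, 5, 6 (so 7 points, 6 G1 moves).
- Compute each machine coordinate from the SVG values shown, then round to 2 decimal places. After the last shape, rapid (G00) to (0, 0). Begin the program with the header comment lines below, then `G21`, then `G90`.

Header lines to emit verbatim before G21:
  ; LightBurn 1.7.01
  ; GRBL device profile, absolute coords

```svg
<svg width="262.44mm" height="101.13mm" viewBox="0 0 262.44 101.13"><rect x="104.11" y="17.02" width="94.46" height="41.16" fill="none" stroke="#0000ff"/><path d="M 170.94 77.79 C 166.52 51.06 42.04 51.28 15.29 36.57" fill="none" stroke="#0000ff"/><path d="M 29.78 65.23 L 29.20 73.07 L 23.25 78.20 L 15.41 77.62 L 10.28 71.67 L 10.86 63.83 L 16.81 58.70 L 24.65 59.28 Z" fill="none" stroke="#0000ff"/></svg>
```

1 u = 1 mm; y_m = 101.13 − y.

[1] `<rect>` rectangle, #0000ff→score S524 F1838: (104.11,84.11) → (198.57,84.11) → (198.57,42.95) → (104.11,42.95) → (104.11,84.11) (closed)

[2] `<path>` cubic bezier, #0000ff→score S524 F1838: (170.94,23.34) → (159.73,34.65) → (134.57,42.64) → (101.49,48.46) → (66.55,53.28) → (35.80,58.26) → (15.29,64.56)

[3] `<path>` regular polygon, #0000ff→score S524 F1838: (29.78,35.90) → (29.20,28.06) → (23.25,22.93) → (15.41,23.51) → (10.28,29.46) → (10.86,37.30) → (16.81,42.43) → (24.65,41.85) → (29.78,35.90) (closed)

; LightBurn 1.7.01
; GRBL device profile, absolute coords
G21
G90
G00 X104.11 Y84.11
M4 S524
G01 X198.57 Y84.11 F1838
G01 X198.57 Y42.95
G01 X104.11 Y42.95
G01 X104.11 Y84.11
M5
G00 X170.94 Y23.34
M4 S524
G01 X159.73 Y34.65 F1838
G01 X134.57 Y42.64
G01 X101.49 Y48.46
G01 X66.55 Y53.28
G01 X35.80 Y58.26
G01 X15.29 Y64.56
M5
G00 X29.78 Y35.90
M4 S524
G01 X29.20 Y28.06 F1838
G01 X23.25 Y22.93
G01 X15.41 Y23.51
G01 X10.28 Y29.46
G01 X10.86 Y37.30
G01 X16.81 Y42.43
G01 X24.65 Y41.85
G01 X29.78 Y35.90
M5
G00 X0.00 Y0.00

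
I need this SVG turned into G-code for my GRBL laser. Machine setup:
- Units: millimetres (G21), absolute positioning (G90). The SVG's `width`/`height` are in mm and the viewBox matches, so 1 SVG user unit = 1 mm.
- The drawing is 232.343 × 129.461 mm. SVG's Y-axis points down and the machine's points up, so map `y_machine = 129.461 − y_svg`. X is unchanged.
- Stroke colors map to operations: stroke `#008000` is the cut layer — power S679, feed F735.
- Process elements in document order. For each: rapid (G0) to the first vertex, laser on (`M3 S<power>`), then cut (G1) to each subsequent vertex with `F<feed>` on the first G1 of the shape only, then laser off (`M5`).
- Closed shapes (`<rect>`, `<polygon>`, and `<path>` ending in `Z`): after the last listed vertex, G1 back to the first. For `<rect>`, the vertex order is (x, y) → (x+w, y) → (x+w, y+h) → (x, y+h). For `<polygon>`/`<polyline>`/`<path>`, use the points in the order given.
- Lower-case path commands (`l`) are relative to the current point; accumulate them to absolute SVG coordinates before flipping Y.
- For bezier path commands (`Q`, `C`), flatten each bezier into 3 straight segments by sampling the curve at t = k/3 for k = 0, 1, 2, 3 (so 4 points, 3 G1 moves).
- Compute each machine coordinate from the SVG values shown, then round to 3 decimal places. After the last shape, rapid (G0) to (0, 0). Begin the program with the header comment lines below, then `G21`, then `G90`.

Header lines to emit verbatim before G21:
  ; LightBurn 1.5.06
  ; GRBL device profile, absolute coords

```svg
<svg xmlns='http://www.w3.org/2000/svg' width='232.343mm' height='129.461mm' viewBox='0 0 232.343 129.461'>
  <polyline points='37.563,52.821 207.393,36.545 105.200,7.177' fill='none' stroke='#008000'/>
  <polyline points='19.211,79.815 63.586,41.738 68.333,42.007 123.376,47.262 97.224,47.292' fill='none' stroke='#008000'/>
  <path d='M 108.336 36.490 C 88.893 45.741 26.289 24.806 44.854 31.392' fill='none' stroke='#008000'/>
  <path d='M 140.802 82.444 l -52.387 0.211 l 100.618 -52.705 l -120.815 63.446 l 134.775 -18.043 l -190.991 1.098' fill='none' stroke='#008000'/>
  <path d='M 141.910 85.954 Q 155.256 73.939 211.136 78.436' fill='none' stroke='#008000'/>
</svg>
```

viewBox `0 0 232.343 129.461` with mm width/height → 1 unit = 1 mm. Flip: y_m = 129.461 − y_svg.

**Shape 1** — `<polyline>` open polyline, stroke `#008000` → cut (S679, F735). Machine vertices: (37.563,76.640) → (207.393,92.916) → (105.200,122.284). Open path.

**Shape 2** — `<polyline>` open polyline, stroke `#008000` → cut (S679, F735). Machine vertices: (19.211,49.646) → (63.586,87.723) → (68.333,87.454) → (123.376,82.199) → (97.224,82.169). Open path.

**Shape 3** — `<path>` cubic bezier, stroke `#008000` → cut (S679, F735). Control points (SVG): P0=(108.336,36.490), P1=(88.893,45.741), P2=(26.289,24.806), P3=(44.854,31.392); sampled at t=k/3. Machine vertices: (108.336,92.971) → (79.111,91.645) → (48.741,97.619) → (44.854,98.069). Open path.

**Shape 4** — `<path>` open polyline, stroke `#008000` → cut (S679, F735). Machine vertices: (140.802,47.017) → (88.415,46.806) → (189.033,99.511) → (68.218,36.065) → (202.993,54.108) → (12.002,53.010). Open path.

**Shape 5** — `<path>` quadratic bezier, stroke `#008000` → cut (S679, F735). Control points (SVG): P0=(141.910,85.954), P1=(155.256,73.939), P2=(211.136,78.436); sampled at t=k/3. Machine vertices: (141.910,43.507) → (155.533,49.682) → (178.609,52.188) → (211.136,51.025). Open path.

; LightBurn 1.5.06
; GRBL device profile, absolute coords
G21
G90
G0 X37.563 Y76.640
M3 S679
G1 X207.393 Y92.916 F735
G1 X105.200 Y122.284
M5
G0 X19.211 Y49.646
M3 S679
G1 X63.586 Y87.723 F735
G1 X68.333 Y87.454
G1 X123.376 Y82.199
G1 X97.224 Y82.169
M5
G0 X108.336 Y92.971
M3 S679
G1 X79.111 Y91.645 F735
G1 X48.741 Y97.619
G1 X44.854 Y98.069
M5
G0 X140.802 Y47.017
M3 S679
G1 X88.415 Y46.806 F735
G1 X189.033 Y99.511
G1 X68.218 Y36.065
G1 X202.993 Y54.108
G1 X12.002 Y53.010
M5
G0 X141.910 Y43.507
M3 S679
G1 X155.533 Y49.682 F735
G1 X178.609 Y52.188
G1 X211.136 Y51.025
M5
G0 X0.000 Y0.000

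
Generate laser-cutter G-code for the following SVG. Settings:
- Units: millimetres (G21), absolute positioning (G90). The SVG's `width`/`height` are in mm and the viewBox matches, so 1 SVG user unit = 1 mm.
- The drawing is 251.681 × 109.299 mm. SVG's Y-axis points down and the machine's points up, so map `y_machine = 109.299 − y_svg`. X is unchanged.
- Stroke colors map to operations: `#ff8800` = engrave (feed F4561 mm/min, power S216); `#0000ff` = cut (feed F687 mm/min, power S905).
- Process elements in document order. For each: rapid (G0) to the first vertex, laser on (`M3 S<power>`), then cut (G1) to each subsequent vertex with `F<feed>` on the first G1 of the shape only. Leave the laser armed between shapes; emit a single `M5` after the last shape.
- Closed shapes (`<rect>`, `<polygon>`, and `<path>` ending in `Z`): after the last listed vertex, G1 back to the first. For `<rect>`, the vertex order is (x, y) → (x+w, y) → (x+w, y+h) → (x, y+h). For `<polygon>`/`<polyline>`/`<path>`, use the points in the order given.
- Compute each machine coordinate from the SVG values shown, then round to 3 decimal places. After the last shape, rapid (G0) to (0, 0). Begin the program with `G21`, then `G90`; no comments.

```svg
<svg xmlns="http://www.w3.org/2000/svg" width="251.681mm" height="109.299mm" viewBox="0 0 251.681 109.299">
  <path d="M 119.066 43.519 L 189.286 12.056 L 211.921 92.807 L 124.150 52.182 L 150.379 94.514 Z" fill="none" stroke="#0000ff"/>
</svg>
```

G21
G90
G0 X119.066 Y65.780
M3 S905
G1 X189.286 Y97.243 F687
G1 X211.921 Y16.492
G1 X124.150 Y57.117
G1 X150.379 Y14.785
G1 X119.066 Y65.780
M5
G0 X0.000 Y0.000

viewBox `0 0 251.681 109.299` with mm width/height → 1 unit = 1 mm. Flip: y_m = 109.299 − y_svg.

**Shape 1** — `<path>` closed polygon, stroke `#0000ff` → cut (S905, F687). Machine vertices: (119.066,65.780) → (189.286,97.243) → (211.921,16.492) → (124.150,57.117) → (150.379,14.785) → (119.066,65.780). Closed: final G1 returns to the first vertex.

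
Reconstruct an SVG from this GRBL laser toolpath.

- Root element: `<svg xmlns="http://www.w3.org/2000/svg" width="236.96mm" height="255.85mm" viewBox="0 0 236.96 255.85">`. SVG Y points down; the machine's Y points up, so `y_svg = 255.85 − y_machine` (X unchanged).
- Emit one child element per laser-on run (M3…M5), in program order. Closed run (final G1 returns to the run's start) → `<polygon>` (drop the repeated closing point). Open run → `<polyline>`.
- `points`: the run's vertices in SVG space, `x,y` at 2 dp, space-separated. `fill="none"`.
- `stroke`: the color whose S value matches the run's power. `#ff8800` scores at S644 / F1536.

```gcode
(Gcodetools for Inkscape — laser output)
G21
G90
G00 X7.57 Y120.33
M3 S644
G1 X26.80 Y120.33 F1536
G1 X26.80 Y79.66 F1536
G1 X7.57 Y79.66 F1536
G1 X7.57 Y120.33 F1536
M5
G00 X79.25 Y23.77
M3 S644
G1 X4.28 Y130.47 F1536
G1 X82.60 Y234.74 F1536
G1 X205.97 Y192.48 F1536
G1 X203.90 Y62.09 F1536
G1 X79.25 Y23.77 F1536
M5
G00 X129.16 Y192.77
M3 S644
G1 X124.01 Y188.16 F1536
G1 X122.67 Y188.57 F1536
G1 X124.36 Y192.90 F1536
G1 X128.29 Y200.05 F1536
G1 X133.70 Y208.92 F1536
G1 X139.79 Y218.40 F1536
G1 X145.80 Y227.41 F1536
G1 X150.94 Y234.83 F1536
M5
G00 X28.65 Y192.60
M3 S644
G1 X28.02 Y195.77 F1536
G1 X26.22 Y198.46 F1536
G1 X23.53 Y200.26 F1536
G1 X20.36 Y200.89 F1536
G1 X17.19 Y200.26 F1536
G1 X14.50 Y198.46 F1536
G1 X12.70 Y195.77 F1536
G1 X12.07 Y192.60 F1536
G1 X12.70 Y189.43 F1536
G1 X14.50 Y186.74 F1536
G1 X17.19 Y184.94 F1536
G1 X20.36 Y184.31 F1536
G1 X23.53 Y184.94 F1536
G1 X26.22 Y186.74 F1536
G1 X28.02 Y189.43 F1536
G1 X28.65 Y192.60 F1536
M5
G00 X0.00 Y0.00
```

<svg xmlns="http://www.w3.org/2000/svg" width="236.96mm" height="255.85mm" viewBox="0 0 236.96 255.85">
  <polygon points="7.57,135.52 26.80,135.52 26.80,176.19 7.57,176.19" fill="none" stroke="#ff8800"/>
  <polygon points="79.25,232.08 4.28,125.38 82.60,21.11 205.97,63.37 203.90,193.76" fill="none" stroke="#ff8800"/>
  <polyline points="129.16,63.08 124.01,67.69 122.67,67.28 124.36,62.95 128.29,55.80 133.70,46.93 139.79,37.45 145.80,28.44 150.94,21.02" fill="none" stroke="#ff8800"/>
  <polygon points="28.65,63.25 28.02,60.08 26.22,57.39 23.53,55.59 20.36,54.96 17.19,55.59 14.50,57.39 12.70,60.08 12.07,63.25 12.70,66.42 14.50,69.11 17.19,70.91 20.36,71.54 23.53,70.91 26.22,69.11 28.02,66.42" fill="none" stroke="#ff8800"/>
</svg>

y_svg = 255.85 − y_m. Every run uses S644, so all elements get stroke `#ff8800` (score).

[1] closed run; points: 7.57,135.52 26.80,135.52 26.80,176.19 7.57,176.19

[2] closed run; points: 79.25,232.08 4.28,125.38 82.60,21.11 205.97,63.37 203.90,193.76

[3] open run; points: 129.16,63.08 124.01,67.69 122.67,67.28 124.36,62.95 128.29,55.80 133.70,46.93 139.79,37.45 145.80,28.44 150.94,21.02

[4] closed run; points: 28.65,63.25 28.02,60.08 26.22,57.39 23.53,55.59 20.36,54.96 17.19,55.59 14.50,57.39 12.70,60.08 12.07,63.25 12.70,66.42 14.50,69.11 17.19,70.91 20.36,71.54 23.53,70.91 26.22,69.11 28.02,66.42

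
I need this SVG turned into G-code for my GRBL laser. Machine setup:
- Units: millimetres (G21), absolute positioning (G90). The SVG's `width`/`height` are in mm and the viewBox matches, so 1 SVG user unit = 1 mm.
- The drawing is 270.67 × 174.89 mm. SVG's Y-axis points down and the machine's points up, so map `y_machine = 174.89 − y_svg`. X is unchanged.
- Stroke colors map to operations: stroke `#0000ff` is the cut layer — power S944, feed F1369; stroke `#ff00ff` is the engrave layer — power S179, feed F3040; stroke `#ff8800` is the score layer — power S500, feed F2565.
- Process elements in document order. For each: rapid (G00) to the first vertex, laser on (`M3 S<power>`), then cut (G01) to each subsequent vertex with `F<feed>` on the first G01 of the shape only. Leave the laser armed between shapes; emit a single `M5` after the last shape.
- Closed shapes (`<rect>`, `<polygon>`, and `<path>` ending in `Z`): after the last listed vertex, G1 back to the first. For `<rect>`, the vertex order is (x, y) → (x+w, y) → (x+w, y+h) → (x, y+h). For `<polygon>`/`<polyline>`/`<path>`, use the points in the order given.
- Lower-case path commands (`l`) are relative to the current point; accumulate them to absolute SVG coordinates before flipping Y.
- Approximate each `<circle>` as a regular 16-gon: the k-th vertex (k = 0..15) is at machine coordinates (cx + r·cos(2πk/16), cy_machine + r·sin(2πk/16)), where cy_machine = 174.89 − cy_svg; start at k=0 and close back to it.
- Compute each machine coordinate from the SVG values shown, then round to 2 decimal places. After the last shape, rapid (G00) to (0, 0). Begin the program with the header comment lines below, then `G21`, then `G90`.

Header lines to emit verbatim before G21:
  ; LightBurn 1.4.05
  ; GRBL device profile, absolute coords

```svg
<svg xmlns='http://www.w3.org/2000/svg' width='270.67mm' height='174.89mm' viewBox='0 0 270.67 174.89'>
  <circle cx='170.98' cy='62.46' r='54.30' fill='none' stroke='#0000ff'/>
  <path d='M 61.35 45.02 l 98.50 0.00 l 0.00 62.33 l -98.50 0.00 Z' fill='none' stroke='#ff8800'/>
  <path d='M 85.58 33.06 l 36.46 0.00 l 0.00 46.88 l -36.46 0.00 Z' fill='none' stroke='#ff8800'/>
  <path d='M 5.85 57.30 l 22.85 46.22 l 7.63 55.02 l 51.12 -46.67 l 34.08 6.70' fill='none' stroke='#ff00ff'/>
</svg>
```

; LightBurn 1.4.05
; GRBL device profile, absolute coords
G21
G90
G00 X225.28 Y112.43
M3 S944
G01 X221.15 Y133.21 F1369
G01 X209.38 Y150.83
G01 X191.76 Y162.60
G01 X170.98 Y166.73
G01 X150.20 Y162.60
G01 X132.58 Y150.83
G01 X120.81 Y133.21
G01 X116.68 Y112.43
G01 X120.81 Y91.65
G01 X132.58 Y74.03
G01 X150.20 Y62.26
G01 X170.98 Y58.13
G01 X191.76 Y62.26
G01 X209.38 Y74.03
G01 X221.15 Y91.65
G01 X225.28 Y112.43
G00 X61.35 Y129.87
M3 S500
G01 X159.85 Y129.87 F2565
G01 X159.85 Y67.54
G01 X61.35 Y67.54
G01 X61.35 Y129.87
G00 X85.58 Y141.83
M3 S500
G01 X122.04 Y141.83 F2565
G01 X122.04 Y94.95
G01 X85.58 Y94.95
G01 X85.58 Y141.83
G00 X5.85 Y117.59
M3 S179
G01 X28.70 Y71.37 F3040
G01 X36.33 Y16.35
G01 X87.45 Y63.02
G01 X121.53 Y56.32
M5
G00 X0.00 Y0.00

viewBox `0 0 270.67 174.89` with mm width/height → 1 unit = 1 mm. Flip: y_m = 174.89 − y_svg.

**Shape 1** — `<circle>` circle, stroke `#0000ff` → cut (S944, F1369). Machine vertices: (225.28,112.43) → (221.15,133.21) → (209.38,150.83) → (191.76,162.60) → (170.98,166.73) → (150.20,162.60) → (132.58,150.83) → (120.81,133.21) → (116.68,112.43) → (120.81,91.65) → (132.58,74.03) → (150.20,62.26) → (170.98,58.13) → (191.76,62.26) → (209.38,74.03) → (221.15,91.65) → (225.28,112.43). Closed: final G1 returns to the first vertex.

**Shape 2** — `<path>` rectangle, stroke `#ff8800` → score (S500, F2565). Machine vertices: (61.35,129.87) → (159.85,129.87) → (159.85,67.54) → (61.35,67.54) → (61.35,129.87). Closed: final G1 returns to the first vertex.

**Shape 3** — `<path>` rectangle, stroke `#ff8800` → score (S500, F2565). Machine vertices: (85.58,141.83) → (122.04,141.83) → (122.04,94.95) → (85.58,94.95) → (85.58,141.83). Closed: final G1 returns to the first vertex.

**Shape 4** — `<path>` open polyline, stroke `#ff00ff` → engrave (S179, F3040). Machine vertices: (5.85,117.59) → (28.70,71.37) → (36.33,16.35) → (87.45,63.02) → (121.53,56.32). Open path.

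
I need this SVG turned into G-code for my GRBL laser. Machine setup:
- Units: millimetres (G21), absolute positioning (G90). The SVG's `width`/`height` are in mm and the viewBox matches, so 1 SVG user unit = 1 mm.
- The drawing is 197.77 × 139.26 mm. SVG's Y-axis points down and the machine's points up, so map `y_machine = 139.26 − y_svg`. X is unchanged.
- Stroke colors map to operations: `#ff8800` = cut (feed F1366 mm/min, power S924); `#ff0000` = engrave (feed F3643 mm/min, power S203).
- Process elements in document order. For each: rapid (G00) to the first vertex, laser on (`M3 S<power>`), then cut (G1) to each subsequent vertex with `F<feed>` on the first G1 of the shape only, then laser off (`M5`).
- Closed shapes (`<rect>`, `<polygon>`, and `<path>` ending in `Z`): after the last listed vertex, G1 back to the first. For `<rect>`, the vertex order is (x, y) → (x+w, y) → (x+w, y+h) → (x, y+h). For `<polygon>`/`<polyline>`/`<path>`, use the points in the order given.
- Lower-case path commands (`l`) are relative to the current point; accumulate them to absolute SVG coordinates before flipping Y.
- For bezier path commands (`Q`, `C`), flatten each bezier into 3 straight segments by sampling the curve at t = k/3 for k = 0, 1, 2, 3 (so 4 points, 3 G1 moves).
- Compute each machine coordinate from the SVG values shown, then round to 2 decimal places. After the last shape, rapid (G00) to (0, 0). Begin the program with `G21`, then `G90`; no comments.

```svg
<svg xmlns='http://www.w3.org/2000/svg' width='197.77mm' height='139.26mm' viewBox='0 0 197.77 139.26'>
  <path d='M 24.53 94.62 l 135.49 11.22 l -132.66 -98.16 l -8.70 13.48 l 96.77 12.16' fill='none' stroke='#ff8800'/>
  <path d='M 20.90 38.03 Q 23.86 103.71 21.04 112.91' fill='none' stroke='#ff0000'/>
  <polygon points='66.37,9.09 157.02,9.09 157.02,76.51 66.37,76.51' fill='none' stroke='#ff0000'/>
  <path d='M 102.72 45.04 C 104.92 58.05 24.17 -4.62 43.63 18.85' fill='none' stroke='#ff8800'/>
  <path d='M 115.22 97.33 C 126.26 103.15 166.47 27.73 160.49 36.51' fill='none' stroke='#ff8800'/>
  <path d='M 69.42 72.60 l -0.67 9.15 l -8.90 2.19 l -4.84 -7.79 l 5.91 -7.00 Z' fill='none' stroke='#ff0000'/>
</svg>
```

viewBox `0 0 197.77 139.26` with mm width/height → 1 unit = 1 mm. Flip: y_m = 139.26 − y_svg.

**Shape 1** — `<path>` open polyline, stroke `#ff8800` → cut (S924, F1366). Machine vertices: (24.53,44.64) → (160.02,33.42) → (27.36,131.58) → (18.66,118.10) → (115.43,105.94). Open path.

**Shape 2** — `<path>` quadratic bezier, stroke `#ff0000` → engrave (S203, F3643). Control points (SVG): P0=(20.90,38.03), P1=(23.86,103.71), P2=(21.04,112.91); sampled at t=k/3. Machine vertices: (20.90,101.23) → (22.23,63.72) → (22.28,38.76) → (21.04,26.35). Open path.

**Shape 3** — `<polygon>` rectangle, stroke `#ff0000` → engrave (S203, F3643). Machine vertices: (66.37,130.17) → (157.02,130.17) → (157.02,62.75) → (66.37,62.75) → (66.37,130.17). Closed: final G1 returns to the first vertex.

**Shape 4** — `<path>` cubic bezier, stroke `#ff8800` → cut (S924, F1366). Control points (SVG): P0=(102.72,45.04), P1=(104.92,58.05), P2=(24.17,-4.62), P3=(43.63,18.85); sampled at t=k/3. Machine vertices: (102.72,94.22) → (84.05,100.44) → (50.79,121.16) → (43.63,120.41). Open path.

**Shape 5** — `<path>` cubic bezier, stroke `#ff8800` → cut (S924, F1366). Control points (SVG): P0=(115.22,97.33), P1=(126.26,103.15), P2=(166.47,27.73), P3=(160.49,36.51); sampled at t=k/3. Machine vertices: (115.22,41.93) → (133.19,57.06) → (153.86,89.59) → (160.49,102.75). Open path.

**Shape 6** — `<path>` regular polygon, stroke `#ff0000` → engrave (S203, F3643). Machine vertices: (69.42,66.66) → (68.75,57.51) → (59.85,55.32) → (55.01,63.11) → (60.92,70.11) → (69.42,66.66). Closed: final G1 returns to the first vertex.

G21
G90
G00 X24.53 Y44.64
M3 S924
G1 X160.02 Y33.42 F1366
G1 X27.36 Y131.58
G1 X18.66 Y118.10
G1 X115.43 Y105.94
M5
G00 X20.90 Y101.23
M3 S203
G1 X22.23 Y63.72 F3643
G1 X22.28 Y38.76
G1 X21.04 Y26.35
M5
G00 X66.37 Y130.17
M3 S203
G1 X157.02 Y130.17 F3643
G1 X157.02 Y62.75
G1 X66.37 Y62.75
G1 X66.37 Y130.17
M5
G00 X102.72 Y94.22
M3 S924
G1 X84.05 Y100.44 F1366
G1 X50.79 Y121.16
G1 X43.63 Y120.41
M5
G00 X115.22 Y41.93
M3 S924
G1 X133.19 Y57.06 F1366
G1 X153.86 Y89.59
G1 X160.49 Y102.75
M5
G00 X69.42 Y66.66
M3 S203
G1 X68.75 Y57.51 F3643
G1 X59.85 Y55.32
G1 X55.01 Y63.11
G1 X60.92 Y70.11
G1 X69.42 Y66.66
M5
G00 X0.00 Y0.00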